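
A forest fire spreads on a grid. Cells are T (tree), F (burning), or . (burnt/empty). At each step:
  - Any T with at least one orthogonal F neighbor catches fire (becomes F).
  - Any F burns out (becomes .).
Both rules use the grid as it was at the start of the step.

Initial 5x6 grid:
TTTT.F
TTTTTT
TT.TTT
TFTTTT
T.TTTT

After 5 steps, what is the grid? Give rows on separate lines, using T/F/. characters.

Step 1: 4 trees catch fire, 2 burn out
  TTTT..
  TTTTTF
  TF.TTT
  F.FTTT
  T.TTTT
Step 2: 7 trees catch fire, 4 burn out
  TTTT..
  TFTTF.
  F..TTF
  ...FTT
  F.FTTT
Step 3: 9 trees catch fire, 7 burn out
  TFTT..
  F.FF..
  ...FF.
  ....FF
  ...FTT
Step 4: 5 trees catch fire, 9 burn out
  F.FF..
  ......
  ......
  ......
  ....FF
Step 5: 0 trees catch fire, 5 burn out
  ......
  ......
  ......
  ......
  ......

......
......
......
......
......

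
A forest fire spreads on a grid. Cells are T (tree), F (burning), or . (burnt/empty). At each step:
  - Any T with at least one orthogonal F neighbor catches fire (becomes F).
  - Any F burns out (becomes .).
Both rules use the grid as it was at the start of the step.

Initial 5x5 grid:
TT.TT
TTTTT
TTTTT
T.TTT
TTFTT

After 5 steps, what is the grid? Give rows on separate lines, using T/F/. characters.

Step 1: 3 trees catch fire, 1 burn out
  TT.TT
  TTTTT
  TTTTT
  T.FTT
  TF.FT
Step 2: 4 trees catch fire, 3 burn out
  TT.TT
  TTTTT
  TTFTT
  T..FT
  F...F
Step 3: 5 trees catch fire, 4 burn out
  TT.TT
  TTFTT
  TF.FT
  F...F
  .....
Step 4: 4 trees catch fire, 5 burn out
  TT.TT
  TF.FT
  F...F
  .....
  .....
Step 5: 4 trees catch fire, 4 burn out
  TF.FT
  F...F
  .....
  .....
  .....

TF.FT
F...F
.....
.....
.....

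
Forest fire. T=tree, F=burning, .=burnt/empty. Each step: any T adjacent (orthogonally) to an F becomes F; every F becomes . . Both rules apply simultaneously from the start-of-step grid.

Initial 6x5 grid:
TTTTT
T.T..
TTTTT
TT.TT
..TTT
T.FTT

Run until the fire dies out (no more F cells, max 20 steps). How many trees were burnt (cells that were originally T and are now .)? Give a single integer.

Answer: 21

Derivation:
Step 1: +2 fires, +1 burnt (F count now 2)
Step 2: +2 fires, +2 burnt (F count now 2)
Step 3: +2 fires, +2 burnt (F count now 2)
Step 4: +2 fires, +2 burnt (F count now 2)
Step 5: +2 fires, +2 burnt (F count now 2)
Step 6: +2 fires, +2 burnt (F count now 2)
Step 7: +3 fires, +2 burnt (F count now 3)
Step 8: +4 fires, +3 burnt (F count now 4)
Step 9: +2 fires, +4 burnt (F count now 2)
Step 10: +0 fires, +2 burnt (F count now 0)
Fire out after step 10
Initially T: 22, now '.': 29
Total burnt (originally-T cells now '.'): 21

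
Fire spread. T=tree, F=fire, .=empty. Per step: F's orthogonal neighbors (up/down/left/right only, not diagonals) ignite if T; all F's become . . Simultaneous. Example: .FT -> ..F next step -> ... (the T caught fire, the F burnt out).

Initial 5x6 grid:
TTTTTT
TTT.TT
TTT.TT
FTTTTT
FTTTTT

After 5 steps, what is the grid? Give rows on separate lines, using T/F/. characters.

Step 1: 3 trees catch fire, 2 burn out
  TTTTTT
  TTT.TT
  FTT.TT
  .FTTTT
  .FTTTT
Step 2: 4 trees catch fire, 3 burn out
  TTTTTT
  FTT.TT
  .FT.TT
  ..FTTT
  ..FTTT
Step 3: 5 trees catch fire, 4 burn out
  FTTTTT
  .FT.TT
  ..F.TT
  ...FTT
  ...FTT
Step 4: 4 trees catch fire, 5 burn out
  .FTTTT
  ..F.TT
  ....TT
  ....FT
  ....FT
Step 5: 4 trees catch fire, 4 burn out
  ..FTTT
  ....TT
  ....FT
  .....F
  .....F

..FTTT
....TT
....FT
.....F
.....F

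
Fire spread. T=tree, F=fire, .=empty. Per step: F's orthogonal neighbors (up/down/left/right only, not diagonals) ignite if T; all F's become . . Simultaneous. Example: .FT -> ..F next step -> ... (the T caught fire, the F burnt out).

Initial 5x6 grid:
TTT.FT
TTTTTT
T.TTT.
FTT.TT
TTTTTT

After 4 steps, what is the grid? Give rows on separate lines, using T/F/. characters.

Step 1: 5 trees catch fire, 2 burn out
  TTT..F
  TTTTFT
  F.TTT.
  .FT.TT
  FTTTTT
Step 2: 6 trees catch fire, 5 burn out
  TTT...
  FTTF.F
  ..TTF.
  ..F.TT
  .FTTTT
Step 3: 7 trees catch fire, 6 burn out
  FTT...
  .FF...
  ..FF..
  ....FT
  ..FTTT
Step 4: 5 trees catch fire, 7 burn out
  .FF...
  ......
  ......
  .....F
  ...FFT

.FF...
......
......
.....F
...FFT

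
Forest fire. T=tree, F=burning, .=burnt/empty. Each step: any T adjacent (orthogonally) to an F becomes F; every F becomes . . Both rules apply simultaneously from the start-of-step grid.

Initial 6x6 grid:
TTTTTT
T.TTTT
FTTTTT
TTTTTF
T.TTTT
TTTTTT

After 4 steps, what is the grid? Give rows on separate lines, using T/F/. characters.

Step 1: 6 trees catch fire, 2 burn out
  TTTTTT
  F.TTTT
  .FTTTF
  FTTTF.
  T.TTTF
  TTTTTT
Step 2: 9 trees catch fire, 6 burn out
  FTTTTT
  ..TTTF
  ..FTF.
  .FTF..
  F.TTF.
  TTTTTF
Step 3: 9 trees catch fire, 9 burn out
  .FTTTF
  ..FTF.
  ...F..
  ..F...
  ..TF..
  FTTTF.
Step 4: 6 trees catch fire, 9 burn out
  ..FTF.
  ...F..
  ......
  ......
  ..F...
  .FTF..

..FTF.
...F..
......
......
..F...
.FTF..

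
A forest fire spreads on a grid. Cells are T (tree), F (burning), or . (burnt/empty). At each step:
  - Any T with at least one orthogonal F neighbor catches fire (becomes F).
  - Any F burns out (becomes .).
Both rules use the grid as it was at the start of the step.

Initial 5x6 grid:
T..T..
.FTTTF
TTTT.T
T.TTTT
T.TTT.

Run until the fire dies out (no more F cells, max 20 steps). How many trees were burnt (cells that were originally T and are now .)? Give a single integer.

Step 1: +4 fires, +2 burnt (F count now 4)
Step 2: +4 fires, +4 burnt (F count now 4)
Step 3: +5 fires, +4 burnt (F count now 5)
Step 4: +4 fires, +5 burnt (F count now 4)
Step 5: +1 fires, +4 burnt (F count now 1)
Step 6: +0 fires, +1 burnt (F count now 0)
Fire out after step 6
Initially T: 19, now '.': 29
Total burnt (originally-T cells now '.'): 18

Answer: 18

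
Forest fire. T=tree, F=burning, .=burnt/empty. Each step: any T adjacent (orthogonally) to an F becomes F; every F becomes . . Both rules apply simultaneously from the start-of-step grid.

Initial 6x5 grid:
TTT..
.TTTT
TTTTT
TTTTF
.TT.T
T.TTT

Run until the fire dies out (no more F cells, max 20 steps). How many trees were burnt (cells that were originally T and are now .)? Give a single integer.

Answer: 22

Derivation:
Step 1: +3 fires, +1 burnt (F count now 3)
Step 2: +4 fires, +3 burnt (F count now 4)
Step 3: +5 fires, +4 burnt (F count now 5)
Step 4: +5 fires, +5 burnt (F count now 5)
Step 5: +3 fires, +5 burnt (F count now 3)
Step 6: +1 fires, +3 burnt (F count now 1)
Step 7: +1 fires, +1 burnt (F count now 1)
Step 8: +0 fires, +1 burnt (F count now 0)
Fire out after step 8
Initially T: 23, now '.': 29
Total burnt (originally-T cells now '.'): 22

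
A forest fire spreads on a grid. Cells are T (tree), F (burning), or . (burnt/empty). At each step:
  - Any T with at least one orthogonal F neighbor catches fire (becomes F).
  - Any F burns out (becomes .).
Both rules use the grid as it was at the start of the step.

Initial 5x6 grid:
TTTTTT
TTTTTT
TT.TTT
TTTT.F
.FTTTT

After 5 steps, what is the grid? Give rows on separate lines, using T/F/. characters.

Step 1: 4 trees catch fire, 2 burn out
  TTTTTT
  TTTTTT
  TT.TTF
  TFTT..
  ..FTTF
Step 2: 7 trees catch fire, 4 burn out
  TTTTTT
  TTTTTF
  TF.TF.
  F.FT..
  ...FF.
Step 3: 6 trees catch fire, 7 burn out
  TTTTTF
  TFTTF.
  F..F..
  ...F..
  ......
Step 4: 5 trees catch fire, 6 burn out
  TFTTF.
  F.FF..
  ......
  ......
  ......
Step 5: 3 trees catch fire, 5 burn out
  F.FF..
  ......
  ......
  ......
  ......

F.FF..
......
......
......
......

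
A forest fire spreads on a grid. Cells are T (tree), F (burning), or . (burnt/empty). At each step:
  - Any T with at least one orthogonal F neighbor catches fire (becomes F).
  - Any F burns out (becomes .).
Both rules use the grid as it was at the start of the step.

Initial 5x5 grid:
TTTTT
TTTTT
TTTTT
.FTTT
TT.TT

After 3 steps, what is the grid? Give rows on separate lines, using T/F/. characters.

Step 1: 3 trees catch fire, 1 burn out
  TTTTT
  TTTTT
  TFTTT
  ..FTT
  TF.TT
Step 2: 5 trees catch fire, 3 burn out
  TTTTT
  TFTTT
  F.FTT
  ...FT
  F..TT
Step 3: 6 trees catch fire, 5 burn out
  TFTTT
  F.FTT
  ...FT
  ....F
  ...FT

TFTTT
F.FTT
...FT
....F
...FT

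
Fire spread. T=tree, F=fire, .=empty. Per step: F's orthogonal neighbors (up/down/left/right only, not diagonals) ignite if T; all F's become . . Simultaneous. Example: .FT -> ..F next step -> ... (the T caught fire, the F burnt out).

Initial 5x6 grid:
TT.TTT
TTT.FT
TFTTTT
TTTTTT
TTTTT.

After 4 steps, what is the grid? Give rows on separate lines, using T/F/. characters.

Step 1: 7 trees catch fire, 2 burn out
  TT.TFT
  TFT..F
  F.FTFT
  TFTTTT
  TTTTT.
Step 2: 11 trees catch fire, 7 burn out
  TF.F.F
  F.F...
  ...F.F
  F.FTFT
  TFTTT.
Step 3: 6 trees catch fire, 11 burn out
  F.....
  ......
  ......
  ...F.F
  F.FTF.
Step 4: 1 trees catch fire, 6 burn out
  ......
  ......
  ......
  ......
  ...F..

......
......
......
......
...F..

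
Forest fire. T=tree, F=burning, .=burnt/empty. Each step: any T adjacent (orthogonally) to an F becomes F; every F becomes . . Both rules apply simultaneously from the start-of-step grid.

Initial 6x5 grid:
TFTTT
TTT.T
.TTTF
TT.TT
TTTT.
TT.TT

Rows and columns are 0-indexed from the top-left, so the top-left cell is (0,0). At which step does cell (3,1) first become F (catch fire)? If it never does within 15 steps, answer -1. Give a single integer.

Step 1: cell (3,1)='T' (+6 fires, +2 burnt)
Step 2: cell (3,1)='T' (+7 fires, +6 burnt)
Step 3: cell (3,1)='F' (+2 fires, +7 burnt)
  -> target ignites at step 3
Step 4: cell (3,1)='.' (+4 fires, +2 burnt)
Step 5: cell (3,1)='.' (+3 fires, +4 burnt)
Step 6: cell (3,1)='.' (+1 fires, +3 burnt)
Step 7: cell (3,1)='.' (+0 fires, +1 burnt)
  fire out at step 7

3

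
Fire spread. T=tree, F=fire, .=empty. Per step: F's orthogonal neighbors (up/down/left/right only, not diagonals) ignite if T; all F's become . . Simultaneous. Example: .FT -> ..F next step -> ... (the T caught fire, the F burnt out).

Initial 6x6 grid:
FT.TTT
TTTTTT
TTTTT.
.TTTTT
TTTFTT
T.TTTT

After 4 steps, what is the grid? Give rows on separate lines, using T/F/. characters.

Step 1: 6 trees catch fire, 2 burn out
  .F.TTT
  FTTTTT
  TTTTT.
  .TTFTT
  TTF.FT
  T.TFTT
Step 2: 9 trees catch fire, 6 burn out
  ...TTT
  .FTTTT
  FTTFT.
  .TF.FT
  TF...F
  T.F.FT
Step 3: 9 trees catch fire, 9 burn out
  ...TTT
  ..FFTT
  .FF.F.
  .F...F
  F.....
  T....F
Step 4: 3 trees catch fire, 9 burn out
  ...FTT
  ....FT
  ......
  ......
  ......
  F.....

...FTT
....FT
......
......
......
F.....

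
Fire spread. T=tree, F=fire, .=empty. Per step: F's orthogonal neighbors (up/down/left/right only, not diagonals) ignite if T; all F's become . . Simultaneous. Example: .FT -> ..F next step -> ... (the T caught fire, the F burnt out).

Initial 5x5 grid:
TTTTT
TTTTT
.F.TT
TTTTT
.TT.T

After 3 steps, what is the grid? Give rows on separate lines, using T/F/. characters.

Step 1: 2 trees catch fire, 1 burn out
  TTTTT
  TFTTT
  ...TT
  TFTTT
  .TT.T
Step 2: 6 trees catch fire, 2 burn out
  TFTTT
  F.FTT
  ...TT
  F.FTT
  .FT.T
Step 3: 5 trees catch fire, 6 burn out
  F.FTT
  ...FT
  ...TT
  ...FT
  ..F.T

F.FTT
...FT
...TT
...FT
..F.T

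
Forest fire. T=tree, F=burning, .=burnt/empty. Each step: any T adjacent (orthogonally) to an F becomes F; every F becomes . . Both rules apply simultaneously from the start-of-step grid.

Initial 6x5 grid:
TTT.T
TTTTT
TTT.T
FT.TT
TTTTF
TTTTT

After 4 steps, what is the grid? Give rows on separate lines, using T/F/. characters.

Step 1: 6 trees catch fire, 2 burn out
  TTT.T
  TTTTT
  FTT.T
  .F.TF
  FTTF.
  TTTTF
Step 2: 8 trees catch fire, 6 burn out
  TTT.T
  FTTTT
  .FT.F
  ...F.
  .FF..
  FTTF.
Step 3: 6 trees catch fire, 8 burn out
  FTT.T
  .FTTF
  ..F..
  .....
  .....
  .FF..
Step 4: 4 trees catch fire, 6 burn out
  .FT.F
  ..FF.
  .....
  .....
  .....
  .....

.FT.F
..FF.
.....
.....
.....
.....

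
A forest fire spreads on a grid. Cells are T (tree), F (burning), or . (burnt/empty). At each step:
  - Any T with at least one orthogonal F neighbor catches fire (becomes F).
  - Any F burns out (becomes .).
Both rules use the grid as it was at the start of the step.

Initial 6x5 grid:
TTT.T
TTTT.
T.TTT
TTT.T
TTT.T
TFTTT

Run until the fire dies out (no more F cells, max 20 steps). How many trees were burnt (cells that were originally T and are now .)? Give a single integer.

Answer: 23

Derivation:
Step 1: +3 fires, +1 burnt (F count now 3)
Step 2: +4 fires, +3 burnt (F count now 4)
Step 3: +3 fires, +4 burnt (F count now 3)
Step 4: +3 fires, +3 burnt (F count now 3)
Step 5: +4 fires, +3 burnt (F count now 4)
Step 6: +5 fires, +4 burnt (F count now 5)
Step 7: +1 fires, +5 burnt (F count now 1)
Step 8: +0 fires, +1 burnt (F count now 0)
Fire out after step 8
Initially T: 24, now '.': 29
Total burnt (originally-T cells now '.'): 23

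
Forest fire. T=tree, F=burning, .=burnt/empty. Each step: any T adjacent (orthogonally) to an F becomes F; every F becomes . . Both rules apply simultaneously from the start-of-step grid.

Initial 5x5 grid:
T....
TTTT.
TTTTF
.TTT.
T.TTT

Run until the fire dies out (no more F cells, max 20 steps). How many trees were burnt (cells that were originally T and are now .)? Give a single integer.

Answer: 15

Derivation:
Step 1: +1 fires, +1 burnt (F count now 1)
Step 2: +3 fires, +1 burnt (F count now 3)
Step 3: +4 fires, +3 burnt (F count now 4)
Step 4: +5 fires, +4 burnt (F count now 5)
Step 5: +1 fires, +5 burnt (F count now 1)
Step 6: +1 fires, +1 burnt (F count now 1)
Step 7: +0 fires, +1 burnt (F count now 0)
Fire out after step 7
Initially T: 16, now '.': 24
Total burnt (originally-T cells now '.'): 15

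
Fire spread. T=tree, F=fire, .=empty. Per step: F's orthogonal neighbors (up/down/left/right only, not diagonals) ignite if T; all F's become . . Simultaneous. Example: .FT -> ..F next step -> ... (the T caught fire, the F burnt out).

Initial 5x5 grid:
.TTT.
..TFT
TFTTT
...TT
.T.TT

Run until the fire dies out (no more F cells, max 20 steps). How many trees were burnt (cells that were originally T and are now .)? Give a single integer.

Answer: 13

Derivation:
Step 1: +6 fires, +2 burnt (F count now 6)
Step 2: +3 fires, +6 burnt (F count now 3)
Step 3: +3 fires, +3 burnt (F count now 3)
Step 4: +1 fires, +3 burnt (F count now 1)
Step 5: +0 fires, +1 burnt (F count now 0)
Fire out after step 5
Initially T: 14, now '.': 24
Total burnt (originally-T cells now '.'): 13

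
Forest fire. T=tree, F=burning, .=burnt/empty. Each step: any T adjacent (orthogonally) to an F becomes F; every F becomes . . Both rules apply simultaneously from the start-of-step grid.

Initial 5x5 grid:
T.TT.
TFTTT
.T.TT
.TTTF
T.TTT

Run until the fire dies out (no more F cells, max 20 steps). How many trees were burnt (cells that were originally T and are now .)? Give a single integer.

Step 1: +6 fires, +2 burnt (F count now 6)
Step 2: +8 fires, +6 burnt (F count now 8)
Step 3: +2 fires, +8 burnt (F count now 2)
Step 4: +0 fires, +2 burnt (F count now 0)
Fire out after step 4
Initially T: 17, now '.': 24
Total burnt (originally-T cells now '.'): 16

Answer: 16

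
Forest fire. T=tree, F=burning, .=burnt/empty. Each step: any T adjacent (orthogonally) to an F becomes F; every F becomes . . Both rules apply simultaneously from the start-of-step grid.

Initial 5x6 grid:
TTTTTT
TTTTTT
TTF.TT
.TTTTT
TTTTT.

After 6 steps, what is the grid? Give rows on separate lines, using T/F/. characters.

Step 1: 3 trees catch fire, 1 burn out
  TTTTTT
  TTFTTT
  TF..TT
  .TFTTT
  TTTTT.
Step 2: 7 trees catch fire, 3 burn out
  TTFTTT
  TF.FTT
  F...TT
  .F.FTT
  TTFTT.
Step 3: 7 trees catch fire, 7 burn out
  TF.FTT
  F...FT
  ....TT
  ....FT
  TF.FT.
Step 4: 7 trees catch fire, 7 burn out
  F...FT
  .....F
  ....FT
  .....F
  F...F.
Step 5: 2 trees catch fire, 7 burn out
  .....F
  ......
  .....F
  ......
  ......
Step 6: 0 trees catch fire, 2 burn out
  ......
  ......
  ......
  ......
  ......

......
......
......
......
......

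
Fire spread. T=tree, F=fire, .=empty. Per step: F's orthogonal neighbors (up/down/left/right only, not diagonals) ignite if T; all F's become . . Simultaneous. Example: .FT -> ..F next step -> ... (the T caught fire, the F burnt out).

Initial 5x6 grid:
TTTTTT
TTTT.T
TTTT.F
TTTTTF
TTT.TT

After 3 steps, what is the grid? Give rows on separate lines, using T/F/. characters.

Step 1: 3 trees catch fire, 2 burn out
  TTTTTT
  TTTT.F
  TTTT..
  TTTTF.
  TTT.TF
Step 2: 3 trees catch fire, 3 burn out
  TTTTTF
  TTTT..
  TTTT..
  TTTF..
  TTT.F.
Step 3: 3 trees catch fire, 3 burn out
  TTTTF.
  TTTT..
  TTTF..
  TTF...
  TTT...

TTTTF.
TTTT..
TTTF..
TTF...
TTT...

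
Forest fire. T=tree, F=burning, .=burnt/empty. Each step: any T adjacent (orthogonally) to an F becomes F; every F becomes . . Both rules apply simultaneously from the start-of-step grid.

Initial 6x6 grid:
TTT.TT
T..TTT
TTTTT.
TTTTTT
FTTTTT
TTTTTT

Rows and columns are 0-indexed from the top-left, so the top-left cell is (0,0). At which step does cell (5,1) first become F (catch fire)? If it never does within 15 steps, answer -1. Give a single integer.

Step 1: cell (5,1)='T' (+3 fires, +1 burnt)
Step 2: cell (5,1)='F' (+4 fires, +3 burnt)
  -> target ignites at step 2
Step 3: cell (5,1)='.' (+5 fires, +4 burnt)
Step 4: cell (5,1)='.' (+5 fires, +5 burnt)
Step 5: cell (5,1)='.' (+5 fires, +5 burnt)
Step 6: cell (5,1)='.' (+5 fires, +5 burnt)
Step 7: cell (5,1)='.' (+1 fires, +5 burnt)
Step 8: cell (5,1)='.' (+2 fires, +1 burnt)
Step 9: cell (5,1)='.' (+1 fires, +2 burnt)
Step 10: cell (5,1)='.' (+0 fires, +1 burnt)
  fire out at step 10

2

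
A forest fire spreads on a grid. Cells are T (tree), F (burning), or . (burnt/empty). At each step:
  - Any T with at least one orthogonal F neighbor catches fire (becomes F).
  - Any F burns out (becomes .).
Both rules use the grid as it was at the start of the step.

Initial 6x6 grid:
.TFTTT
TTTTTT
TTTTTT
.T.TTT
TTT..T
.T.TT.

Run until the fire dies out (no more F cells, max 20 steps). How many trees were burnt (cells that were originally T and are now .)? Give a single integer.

Answer: 25

Derivation:
Step 1: +3 fires, +1 burnt (F count now 3)
Step 2: +4 fires, +3 burnt (F count now 4)
Step 3: +5 fires, +4 burnt (F count now 5)
Step 4: +5 fires, +5 burnt (F count now 5)
Step 5: +3 fires, +5 burnt (F count now 3)
Step 6: +4 fires, +3 burnt (F count now 4)
Step 7: +1 fires, +4 burnt (F count now 1)
Step 8: +0 fires, +1 burnt (F count now 0)
Fire out after step 8
Initially T: 27, now '.': 34
Total burnt (originally-T cells now '.'): 25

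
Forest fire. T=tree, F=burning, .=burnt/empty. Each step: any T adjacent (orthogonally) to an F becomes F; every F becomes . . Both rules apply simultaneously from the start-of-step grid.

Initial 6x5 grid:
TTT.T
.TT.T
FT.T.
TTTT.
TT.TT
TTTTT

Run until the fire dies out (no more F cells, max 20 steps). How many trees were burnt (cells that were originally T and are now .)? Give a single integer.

Step 1: +2 fires, +1 burnt (F count now 2)
Step 2: +3 fires, +2 burnt (F count now 3)
Step 3: +5 fires, +3 burnt (F count now 5)
Step 4: +4 fires, +5 burnt (F count now 4)
Step 5: +3 fires, +4 burnt (F count now 3)
Step 6: +2 fires, +3 burnt (F count now 2)
Step 7: +1 fires, +2 burnt (F count now 1)
Step 8: +0 fires, +1 burnt (F count now 0)
Fire out after step 8
Initially T: 22, now '.': 28
Total burnt (originally-T cells now '.'): 20

Answer: 20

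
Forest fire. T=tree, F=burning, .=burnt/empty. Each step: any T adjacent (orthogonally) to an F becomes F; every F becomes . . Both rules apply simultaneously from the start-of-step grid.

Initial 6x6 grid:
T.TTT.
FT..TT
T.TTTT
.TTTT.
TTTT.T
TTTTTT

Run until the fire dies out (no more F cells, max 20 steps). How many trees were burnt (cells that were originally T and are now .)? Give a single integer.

Step 1: +3 fires, +1 burnt (F count now 3)
Step 2: +0 fires, +3 burnt (F count now 0)
Fire out after step 2
Initially T: 27, now '.': 12
Total burnt (originally-T cells now '.'): 3

Answer: 3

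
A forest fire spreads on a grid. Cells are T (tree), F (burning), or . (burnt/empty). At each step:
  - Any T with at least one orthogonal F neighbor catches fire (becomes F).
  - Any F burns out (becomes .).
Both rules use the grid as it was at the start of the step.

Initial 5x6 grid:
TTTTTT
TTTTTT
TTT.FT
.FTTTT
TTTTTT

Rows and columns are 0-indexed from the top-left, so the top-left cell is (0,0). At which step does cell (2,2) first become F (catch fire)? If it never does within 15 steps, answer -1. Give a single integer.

Step 1: cell (2,2)='T' (+6 fires, +2 burnt)
Step 2: cell (2,2)='F' (+11 fires, +6 burnt)
  -> target ignites at step 2
Step 3: cell (2,2)='.' (+7 fires, +11 burnt)
Step 4: cell (2,2)='.' (+2 fires, +7 burnt)
Step 5: cell (2,2)='.' (+0 fires, +2 burnt)
  fire out at step 5

2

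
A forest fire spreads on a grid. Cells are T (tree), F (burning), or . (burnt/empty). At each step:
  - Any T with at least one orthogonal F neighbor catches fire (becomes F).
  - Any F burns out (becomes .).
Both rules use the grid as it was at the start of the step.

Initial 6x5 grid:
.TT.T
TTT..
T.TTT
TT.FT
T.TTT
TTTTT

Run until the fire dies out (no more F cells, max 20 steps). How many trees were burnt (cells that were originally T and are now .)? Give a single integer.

Answer: 21

Derivation:
Step 1: +3 fires, +1 burnt (F count now 3)
Step 2: +5 fires, +3 burnt (F count now 5)
Step 3: +3 fires, +5 burnt (F count now 3)
Step 4: +3 fires, +3 burnt (F count now 3)
Step 5: +3 fires, +3 burnt (F count now 3)
Step 6: +2 fires, +3 burnt (F count now 2)
Step 7: +1 fires, +2 burnt (F count now 1)
Step 8: +1 fires, +1 burnt (F count now 1)
Step 9: +0 fires, +1 burnt (F count now 0)
Fire out after step 9
Initially T: 22, now '.': 29
Total burnt (originally-T cells now '.'): 21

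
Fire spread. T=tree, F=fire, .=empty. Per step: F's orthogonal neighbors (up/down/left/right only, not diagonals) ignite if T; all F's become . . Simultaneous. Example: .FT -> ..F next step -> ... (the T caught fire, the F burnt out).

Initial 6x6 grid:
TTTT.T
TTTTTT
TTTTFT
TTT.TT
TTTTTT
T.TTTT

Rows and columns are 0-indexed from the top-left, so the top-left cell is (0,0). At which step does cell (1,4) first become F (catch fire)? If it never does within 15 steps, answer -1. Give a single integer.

Step 1: cell (1,4)='F' (+4 fires, +1 burnt)
  -> target ignites at step 1
Step 2: cell (1,4)='.' (+5 fires, +4 burnt)
Step 3: cell (1,4)='.' (+8 fires, +5 burnt)
Step 4: cell (1,4)='.' (+7 fires, +8 burnt)
Step 5: cell (1,4)='.' (+5 fires, +7 burnt)
Step 6: cell (1,4)='.' (+2 fires, +5 burnt)
Step 7: cell (1,4)='.' (+1 fires, +2 burnt)
Step 8: cell (1,4)='.' (+0 fires, +1 burnt)
  fire out at step 8

1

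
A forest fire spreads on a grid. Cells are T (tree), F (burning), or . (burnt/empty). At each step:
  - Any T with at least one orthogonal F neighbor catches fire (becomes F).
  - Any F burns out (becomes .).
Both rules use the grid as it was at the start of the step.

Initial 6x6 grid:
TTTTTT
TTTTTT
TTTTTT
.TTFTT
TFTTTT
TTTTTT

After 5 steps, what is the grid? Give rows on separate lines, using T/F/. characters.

Step 1: 8 trees catch fire, 2 burn out
  TTTTTT
  TTTTTT
  TTTFTT
  .FF.FT
  F.FFTT
  TFTTTT
Step 2: 9 trees catch fire, 8 burn out
  TTTTTT
  TTTFTT
  TFF.FT
  .....F
  ....FT
  F.FFTT
Step 3: 8 trees catch fire, 9 burn out
  TTTFTT
  TFF.FT
  F....F
  ......
  .....F
  ....FT
Step 4: 6 trees catch fire, 8 burn out
  TFF.FT
  F....F
  ......
  ......
  ......
  .....F
Step 5: 2 trees catch fire, 6 burn out
  F....F
  ......
  ......
  ......
  ......
  ......

F....F
......
......
......
......
......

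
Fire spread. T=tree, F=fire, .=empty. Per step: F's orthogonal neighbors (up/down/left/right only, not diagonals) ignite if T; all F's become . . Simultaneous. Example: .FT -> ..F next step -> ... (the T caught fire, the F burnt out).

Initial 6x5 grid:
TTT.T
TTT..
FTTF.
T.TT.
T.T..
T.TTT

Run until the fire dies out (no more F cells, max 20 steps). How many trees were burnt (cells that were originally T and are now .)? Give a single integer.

Step 1: +5 fires, +2 burnt (F count now 5)
Step 2: +5 fires, +5 burnt (F count now 5)
Step 3: +4 fires, +5 burnt (F count now 4)
Step 4: +1 fires, +4 burnt (F count now 1)
Step 5: +1 fires, +1 burnt (F count now 1)
Step 6: +1 fires, +1 burnt (F count now 1)
Step 7: +0 fires, +1 burnt (F count now 0)
Fire out after step 7
Initially T: 18, now '.': 29
Total burnt (originally-T cells now '.'): 17

Answer: 17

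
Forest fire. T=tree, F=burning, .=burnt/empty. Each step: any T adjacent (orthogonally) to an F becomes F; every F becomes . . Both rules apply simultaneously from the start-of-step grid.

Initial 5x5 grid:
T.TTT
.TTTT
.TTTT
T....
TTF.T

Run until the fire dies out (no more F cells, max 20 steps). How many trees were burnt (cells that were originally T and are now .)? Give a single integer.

Answer: 3

Derivation:
Step 1: +1 fires, +1 burnt (F count now 1)
Step 2: +1 fires, +1 burnt (F count now 1)
Step 3: +1 fires, +1 burnt (F count now 1)
Step 4: +0 fires, +1 burnt (F count now 0)
Fire out after step 4
Initially T: 16, now '.': 12
Total burnt (originally-T cells now '.'): 3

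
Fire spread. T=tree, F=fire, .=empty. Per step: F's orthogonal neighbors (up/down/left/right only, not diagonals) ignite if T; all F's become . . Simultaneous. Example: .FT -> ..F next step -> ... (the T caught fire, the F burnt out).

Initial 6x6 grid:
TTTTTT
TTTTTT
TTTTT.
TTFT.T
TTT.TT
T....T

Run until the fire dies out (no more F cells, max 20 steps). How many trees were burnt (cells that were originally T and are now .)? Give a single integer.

Answer: 24

Derivation:
Step 1: +4 fires, +1 burnt (F count now 4)
Step 2: +5 fires, +4 burnt (F count now 5)
Step 3: +6 fires, +5 burnt (F count now 6)
Step 4: +5 fires, +6 burnt (F count now 5)
Step 5: +3 fires, +5 burnt (F count now 3)
Step 6: +1 fires, +3 burnt (F count now 1)
Step 7: +0 fires, +1 burnt (F count now 0)
Fire out after step 7
Initially T: 28, now '.': 32
Total burnt (originally-T cells now '.'): 24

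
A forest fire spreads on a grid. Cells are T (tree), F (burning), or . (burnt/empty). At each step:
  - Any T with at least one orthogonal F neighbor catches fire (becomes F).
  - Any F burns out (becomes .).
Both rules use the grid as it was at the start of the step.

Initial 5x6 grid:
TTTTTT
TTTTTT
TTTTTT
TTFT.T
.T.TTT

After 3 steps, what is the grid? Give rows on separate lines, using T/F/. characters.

Step 1: 3 trees catch fire, 1 burn out
  TTTTTT
  TTTTTT
  TTFTTT
  TF.F.T
  .T.TTT
Step 2: 6 trees catch fire, 3 burn out
  TTTTTT
  TTFTTT
  TF.FTT
  F....T
  .F.FTT
Step 3: 6 trees catch fire, 6 burn out
  TTFTTT
  TF.FTT
  F...FT
  .....T
  ....FT

TTFTTT
TF.FTT
F...FT
.....T
....FT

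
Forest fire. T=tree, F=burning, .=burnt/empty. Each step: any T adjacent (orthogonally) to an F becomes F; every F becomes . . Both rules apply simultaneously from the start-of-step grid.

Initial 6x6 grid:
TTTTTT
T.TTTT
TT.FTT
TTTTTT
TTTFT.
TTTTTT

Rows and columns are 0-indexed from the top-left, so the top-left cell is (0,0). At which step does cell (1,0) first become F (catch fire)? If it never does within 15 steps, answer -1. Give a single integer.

Step 1: cell (1,0)='T' (+6 fires, +2 burnt)
Step 2: cell (1,0)='T' (+9 fires, +6 burnt)
Step 3: cell (1,0)='T' (+8 fires, +9 burnt)
Step 4: cell (1,0)='T' (+5 fires, +8 burnt)
Step 5: cell (1,0)='T' (+2 fires, +5 burnt)
Step 6: cell (1,0)='F' (+1 fires, +2 burnt)
  -> target ignites at step 6
Step 7: cell (1,0)='.' (+0 fires, +1 burnt)
  fire out at step 7

6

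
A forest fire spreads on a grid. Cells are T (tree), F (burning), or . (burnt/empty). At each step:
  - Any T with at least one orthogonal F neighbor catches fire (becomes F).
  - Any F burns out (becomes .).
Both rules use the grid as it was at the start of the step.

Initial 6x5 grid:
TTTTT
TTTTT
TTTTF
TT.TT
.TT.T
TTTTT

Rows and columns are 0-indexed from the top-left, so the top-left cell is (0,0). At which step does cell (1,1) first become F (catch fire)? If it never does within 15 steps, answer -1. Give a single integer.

Step 1: cell (1,1)='T' (+3 fires, +1 burnt)
Step 2: cell (1,1)='T' (+5 fires, +3 burnt)
Step 3: cell (1,1)='T' (+4 fires, +5 burnt)
Step 4: cell (1,1)='F' (+5 fires, +4 burnt)
  -> target ignites at step 4
Step 5: cell (1,1)='.' (+5 fires, +5 burnt)
Step 6: cell (1,1)='.' (+3 fires, +5 burnt)
Step 7: cell (1,1)='.' (+1 fires, +3 burnt)
Step 8: cell (1,1)='.' (+0 fires, +1 burnt)
  fire out at step 8

4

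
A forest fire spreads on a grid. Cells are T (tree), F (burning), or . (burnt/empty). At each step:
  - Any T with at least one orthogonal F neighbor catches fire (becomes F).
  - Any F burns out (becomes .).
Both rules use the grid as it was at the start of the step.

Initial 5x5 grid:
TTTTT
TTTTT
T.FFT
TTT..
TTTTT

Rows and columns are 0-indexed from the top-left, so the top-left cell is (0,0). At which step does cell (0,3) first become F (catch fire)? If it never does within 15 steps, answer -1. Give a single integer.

Step 1: cell (0,3)='T' (+4 fires, +2 burnt)
Step 2: cell (0,3)='F' (+6 fires, +4 burnt)
  -> target ignites at step 2
Step 3: cell (0,3)='.' (+6 fires, +6 burnt)
Step 4: cell (0,3)='.' (+4 fires, +6 burnt)
Step 5: cell (0,3)='.' (+0 fires, +4 burnt)
  fire out at step 5

2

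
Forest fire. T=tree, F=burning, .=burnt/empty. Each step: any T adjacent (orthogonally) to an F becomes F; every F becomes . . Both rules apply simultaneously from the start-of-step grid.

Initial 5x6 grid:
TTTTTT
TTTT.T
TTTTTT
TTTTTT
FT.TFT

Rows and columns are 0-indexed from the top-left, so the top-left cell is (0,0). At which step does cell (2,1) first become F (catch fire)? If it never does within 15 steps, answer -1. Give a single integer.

Step 1: cell (2,1)='T' (+5 fires, +2 burnt)
Step 2: cell (2,1)='T' (+5 fires, +5 burnt)
Step 3: cell (2,1)='F' (+5 fires, +5 burnt)
  -> target ignites at step 3
Step 4: cell (2,1)='.' (+5 fires, +5 burnt)
Step 5: cell (2,1)='.' (+4 fires, +5 burnt)
Step 6: cell (2,1)='.' (+2 fires, +4 burnt)
Step 7: cell (2,1)='.' (+0 fires, +2 burnt)
  fire out at step 7

3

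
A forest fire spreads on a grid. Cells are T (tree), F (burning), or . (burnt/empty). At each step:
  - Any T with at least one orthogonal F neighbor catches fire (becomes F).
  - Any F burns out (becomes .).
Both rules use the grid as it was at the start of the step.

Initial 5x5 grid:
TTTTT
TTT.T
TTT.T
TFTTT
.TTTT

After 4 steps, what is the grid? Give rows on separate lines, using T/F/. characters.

Step 1: 4 trees catch fire, 1 burn out
  TTTTT
  TTT.T
  TFT.T
  F.FTT
  .FTTT
Step 2: 5 trees catch fire, 4 burn out
  TTTTT
  TFT.T
  F.F.T
  ...FT
  ..FTT
Step 3: 5 trees catch fire, 5 burn out
  TFTTT
  F.F.T
  ....T
  ....F
  ...FT
Step 4: 4 trees catch fire, 5 burn out
  F.FTT
  ....T
  ....F
  .....
  ....F

F.FTT
....T
....F
.....
....F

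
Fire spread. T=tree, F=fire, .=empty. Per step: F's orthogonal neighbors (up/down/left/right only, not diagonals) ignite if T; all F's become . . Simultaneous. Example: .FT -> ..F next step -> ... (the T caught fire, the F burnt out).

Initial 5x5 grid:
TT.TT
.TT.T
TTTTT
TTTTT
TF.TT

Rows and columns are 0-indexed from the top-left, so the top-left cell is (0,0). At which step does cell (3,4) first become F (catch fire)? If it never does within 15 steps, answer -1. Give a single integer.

Step 1: cell (3,4)='T' (+2 fires, +1 burnt)
Step 2: cell (3,4)='T' (+3 fires, +2 burnt)
Step 3: cell (3,4)='T' (+4 fires, +3 burnt)
Step 4: cell (3,4)='F' (+5 fires, +4 burnt)
  -> target ignites at step 4
Step 5: cell (3,4)='.' (+3 fires, +5 burnt)
Step 6: cell (3,4)='.' (+1 fires, +3 burnt)
Step 7: cell (3,4)='.' (+1 fires, +1 burnt)
Step 8: cell (3,4)='.' (+1 fires, +1 burnt)
Step 9: cell (3,4)='.' (+0 fires, +1 burnt)
  fire out at step 9

4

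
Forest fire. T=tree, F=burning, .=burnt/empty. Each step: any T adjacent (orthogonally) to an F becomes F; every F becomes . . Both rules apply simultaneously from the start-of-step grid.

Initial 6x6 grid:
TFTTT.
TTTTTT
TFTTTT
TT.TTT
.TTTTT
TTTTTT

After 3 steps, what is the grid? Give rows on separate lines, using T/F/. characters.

Step 1: 6 trees catch fire, 2 burn out
  F.FTT.
  TFTTTT
  F.FTTT
  TF.TTT
  .TTTTT
  TTTTTT
Step 2: 6 trees catch fire, 6 burn out
  ...FT.
  F.FTTT
  ...FTT
  F..TTT
  .FTTTT
  TTTTTT
Step 3: 6 trees catch fire, 6 burn out
  ....F.
  ...FTT
  ....FT
  ...FTT
  ..FTTT
  TFTTTT

....F.
...FTT
....FT
...FTT
..FTTT
TFTTTT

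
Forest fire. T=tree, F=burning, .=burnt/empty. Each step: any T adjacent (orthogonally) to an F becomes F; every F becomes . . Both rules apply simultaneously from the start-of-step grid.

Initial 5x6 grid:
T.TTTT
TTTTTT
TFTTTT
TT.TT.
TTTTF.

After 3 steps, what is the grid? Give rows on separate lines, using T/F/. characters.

Step 1: 6 trees catch fire, 2 burn out
  T.TTTT
  TFTTTT
  F.FTTT
  TF.TF.
  TTTF..
Step 2: 8 trees catch fire, 6 burn out
  T.TTTT
  F.FTTT
  ...FFT
  F..F..
  TFF...
Step 3: 6 trees catch fire, 8 burn out
  F.FTTT
  ...FFT
  .....F
  ......
  F.....

F.FTTT
...FFT
.....F
......
F.....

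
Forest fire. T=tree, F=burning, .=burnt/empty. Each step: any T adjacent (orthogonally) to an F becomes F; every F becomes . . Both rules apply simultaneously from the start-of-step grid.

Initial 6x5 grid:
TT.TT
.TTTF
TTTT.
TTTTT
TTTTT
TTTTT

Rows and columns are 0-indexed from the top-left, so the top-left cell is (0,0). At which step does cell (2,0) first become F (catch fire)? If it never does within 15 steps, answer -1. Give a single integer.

Step 1: cell (2,0)='T' (+2 fires, +1 burnt)
Step 2: cell (2,0)='T' (+3 fires, +2 burnt)
Step 3: cell (2,0)='T' (+3 fires, +3 burnt)
Step 4: cell (2,0)='T' (+5 fires, +3 burnt)
Step 5: cell (2,0)='F' (+6 fires, +5 burnt)
  -> target ignites at step 5
Step 6: cell (2,0)='.' (+4 fires, +6 burnt)
Step 7: cell (2,0)='.' (+2 fires, +4 burnt)
Step 8: cell (2,0)='.' (+1 fires, +2 burnt)
Step 9: cell (2,0)='.' (+0 fires, +1 burnt)
  fire out at step 9

5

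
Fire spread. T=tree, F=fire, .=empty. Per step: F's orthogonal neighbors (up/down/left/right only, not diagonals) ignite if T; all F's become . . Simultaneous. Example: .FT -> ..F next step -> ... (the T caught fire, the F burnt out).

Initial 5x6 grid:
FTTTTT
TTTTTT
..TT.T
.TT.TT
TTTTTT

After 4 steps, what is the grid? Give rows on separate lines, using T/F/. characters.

Step 1: 2 trees catch fire, 1 burn out
  .FTTTT
  FTTTTT
  ..TT.T
  .TT.TT
  TTTTTT
Step 2: 2 trees catch fire, 2 burn out
  ..FTTT
  .FTTTT
  ..TT.T
  .TT.TT
  TTTTTT
Step 3: 2 trees catch fire, 2 burn out
  ...FTT
  ..FTTT
  ..TT.T
  .TT.TT
  TTTTTT
Step 4: 3 trees catch fire, 2 burn out
  ....FT
  ...FTT
  ..FT.T
  .TT.TT
  TTTTTT

....FT
...FTT
..FT.T
.TT.TT
TTTTTT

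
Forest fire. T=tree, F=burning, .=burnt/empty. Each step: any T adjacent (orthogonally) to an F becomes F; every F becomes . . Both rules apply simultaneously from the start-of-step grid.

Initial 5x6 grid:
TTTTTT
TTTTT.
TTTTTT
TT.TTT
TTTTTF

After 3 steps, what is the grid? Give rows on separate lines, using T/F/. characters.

Step 1: 2 trees catch fire, 1 burn out
  TTTTTT
  TTTTT.
  TTTTTT
  TT.TTF
  TTTTF.
Step 2: 3 trees catch fire, 2 burn out
  TTTTTT
  TTTTT.
  TTTTTF
  TT.TF.
  TTTF..
Step 3: 3 trees catch fire, 3 burn out
  TTTTTT
  TTTTT.
  TTTTF.
  TT.F..
  TTF...

TTTTTT
TTTTT.
TTTTF.
TT.F..
TTF...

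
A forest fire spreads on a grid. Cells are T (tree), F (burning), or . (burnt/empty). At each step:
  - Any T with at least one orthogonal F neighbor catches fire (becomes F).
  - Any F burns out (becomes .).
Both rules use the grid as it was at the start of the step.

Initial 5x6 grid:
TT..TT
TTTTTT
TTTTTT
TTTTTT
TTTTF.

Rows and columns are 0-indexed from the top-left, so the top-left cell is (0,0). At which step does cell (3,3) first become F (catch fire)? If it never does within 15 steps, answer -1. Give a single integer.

Step 1: cell (3,3)='T' (+2 fires, +1 burnt)
Step 2: cell (3,3)='F' (+4 fires, +2 burnt)
  -> target ignites at step 2
Step 3: cell (3,3)='.' (+5 fires, +4 burnt)
Step 4: cell (3,3)='.' (+6 fires, +5 burnt)
Step 5: cell (3,3)='.' (+4 fires, +6 burnt)
Step 6: cell (3,3)='.' (+2 fires, +4 burnt)
Step 7: cell (3,3)='.' (+2 fires, +2 burnt)
Step 8: cell (3,3)='.' (+1 fires, +2 burnt)
Step 9: cell (3,3)='.' (+0 fires, +1 burnt)
  fire out at step 9

2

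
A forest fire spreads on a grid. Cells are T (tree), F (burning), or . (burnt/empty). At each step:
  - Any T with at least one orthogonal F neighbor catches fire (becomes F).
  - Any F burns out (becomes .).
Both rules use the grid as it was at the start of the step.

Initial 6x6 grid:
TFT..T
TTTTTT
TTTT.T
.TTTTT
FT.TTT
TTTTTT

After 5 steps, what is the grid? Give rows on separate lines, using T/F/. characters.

Step 1: 5 trees catch fire, 2 burn out
  F.F..T
  TFTTTT
  TTTT.T
  .TTTTT
  .F.TTT
  FTTTTT
Step 2: 5 trees catch fire, 5 burn out
  .....T
  F.FTTT
  TFTT.T
  .FTTTT
  ...TTT
  .FTTTT
Step 3: 5 trees catch fire, 5 burn out
  .....T
  ...FTT
  F.FT.T
  ..FTTT
  ...TTT
  ..FTTT
Step 4: 4 trees catch fire, 5 burn out
  .....T
  ....FT
  ...F.T
  ...FTT
  ...TTT
  ...FTT
Step 5: 4 trees catch fire, 4 burn out
  .....T
  .....F
  .....T
  ....FT
  ...FTT
  ....FT

.....T
.....F
.....T
....FT
...FTT
....FT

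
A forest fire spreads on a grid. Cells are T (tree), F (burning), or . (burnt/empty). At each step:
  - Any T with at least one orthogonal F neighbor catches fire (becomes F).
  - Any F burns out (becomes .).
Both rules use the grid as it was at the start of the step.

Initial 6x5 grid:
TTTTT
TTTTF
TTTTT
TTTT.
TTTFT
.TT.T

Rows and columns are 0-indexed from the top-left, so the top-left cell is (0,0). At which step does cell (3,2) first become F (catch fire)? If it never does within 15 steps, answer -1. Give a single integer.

Step 1: cell (3,2)='T' (+6 fires, +2 burnt)
Step 2: cell (3,2)='F' (+7 fires, +6 burnt)
  -> target ignites at step 2
Step 3: cell (3,2)='.' (+6 fires, +7 burnt)
Step 4: cell (3,2)='.' (+4 fires, +6 burnt)
Step 5: cell (3,2)='.' (+2 fires, +4 burnt)
Step 6: cell (3,2)='.' (+0 fires, +2 burnt)
  fire out at step 6

2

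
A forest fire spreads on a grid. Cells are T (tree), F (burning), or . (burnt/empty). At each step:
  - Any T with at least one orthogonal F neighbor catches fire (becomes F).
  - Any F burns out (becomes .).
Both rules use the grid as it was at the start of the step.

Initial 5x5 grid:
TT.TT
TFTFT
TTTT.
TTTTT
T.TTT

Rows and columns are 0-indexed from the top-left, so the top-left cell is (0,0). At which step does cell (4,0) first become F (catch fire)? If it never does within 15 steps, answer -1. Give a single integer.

Step 1: cell (4,0)='T' (+7 fires, +2 burnt)
Step 2: cell (4,0)='T' (+6 fires, +7 burnt)
Step 3: cell (4,0)='T' (+4 fires, +6 burnt)
Step 4: cell (4,0)='F' (+3 fires, +4 burnt)
  -> target ignites at step 4
Step 5: cell (4,0)='.' (+0 fires, +3 burnt)
  fire out at step 5

4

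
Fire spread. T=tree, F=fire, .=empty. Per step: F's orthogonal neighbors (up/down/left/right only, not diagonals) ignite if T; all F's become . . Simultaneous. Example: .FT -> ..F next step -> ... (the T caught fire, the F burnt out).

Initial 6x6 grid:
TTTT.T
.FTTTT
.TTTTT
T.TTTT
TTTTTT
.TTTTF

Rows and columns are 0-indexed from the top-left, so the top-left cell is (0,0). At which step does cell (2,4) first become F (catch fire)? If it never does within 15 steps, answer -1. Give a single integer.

Step 1: cell (2,4)='T' (+5 fires, +2 burnt)
Step 2: cell (2,4)='T' (+7 fires, +5 burnt)
Step 3: cell (2,4)='T' (+8 fires, +7 burnt)
Step 4: cell (2,4)='F' (+5 fires, +8 burnt)
  -> target ignites at step 4
Step 5: cell (2,4)='.' (+2 fires, +5 burnt)
Step 6: cell (2,4)='.' (+1 fires, +2 burnt)
Step 7: cell (2,4)='.' (+1 fires, +1 burnt)
Step 8: cell (2,4)='.' (+0 fires, +1 burnt)
  fire out at step 8

4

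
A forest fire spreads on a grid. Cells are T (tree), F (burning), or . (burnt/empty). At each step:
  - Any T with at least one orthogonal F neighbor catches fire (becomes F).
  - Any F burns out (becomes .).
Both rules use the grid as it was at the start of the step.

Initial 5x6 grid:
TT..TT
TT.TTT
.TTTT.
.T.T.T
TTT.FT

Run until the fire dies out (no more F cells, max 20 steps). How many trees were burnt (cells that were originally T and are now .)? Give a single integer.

Step 1: +1 fires, +1 burnt (F count now 1)
Step 2: +1 fires, +1 burnt (F count now 1)
Step 3: +0 fires, +1 burnt (F count now 0)
Fire out after step 3
Initially T: 20, now '.': 12
Total burnt (originally-T cells now '.'): 2

Answer: 2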